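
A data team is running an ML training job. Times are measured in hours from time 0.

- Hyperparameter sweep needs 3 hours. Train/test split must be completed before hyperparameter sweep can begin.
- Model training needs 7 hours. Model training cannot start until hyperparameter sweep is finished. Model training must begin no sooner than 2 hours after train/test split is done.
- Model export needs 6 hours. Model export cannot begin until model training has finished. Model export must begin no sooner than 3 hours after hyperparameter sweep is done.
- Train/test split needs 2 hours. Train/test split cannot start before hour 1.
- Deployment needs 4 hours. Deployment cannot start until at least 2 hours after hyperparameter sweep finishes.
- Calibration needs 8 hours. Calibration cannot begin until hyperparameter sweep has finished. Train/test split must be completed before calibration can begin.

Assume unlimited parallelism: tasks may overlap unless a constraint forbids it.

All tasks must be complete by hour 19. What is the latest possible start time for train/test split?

Nothing follows model export; the deadline of hour 19 is its only limit. It must start by 19 − 6 = hour 13.
Since model export (must start by hour 13) depends on it, model training must finish by hour 13. Backing off its 7-hour duration gives a latest start of hour 6.
Nothing follows calibration; the deadline of hour 19 is its only limit. It must start by 19 − 8 = hour 11.
Deployment must finish by hour 19; it takes 4 hours, so it must start by 19 − 4 = hour 15.
Hyperparameter sweep must finish in time for model training (must start by hour 6); calibration (must start by hour 11); model export (must start by hour 13, minus 3-hour gap → hour 10); deployment (must start by hour 15, minus 2-hour gap → hour 13). The tightest is hour 6, so hyperparameter sweep must start by 6 − 3 = hour 3.
For train/test split: hyperparameter sweep (must start by hour 3); model training (must start by hour 6, minus 2-hour gap → hour 4); calibration (must start by hour 11). The most restrictive is hour 3; with a 2-hour duration, train/test split must start by hour 1.

1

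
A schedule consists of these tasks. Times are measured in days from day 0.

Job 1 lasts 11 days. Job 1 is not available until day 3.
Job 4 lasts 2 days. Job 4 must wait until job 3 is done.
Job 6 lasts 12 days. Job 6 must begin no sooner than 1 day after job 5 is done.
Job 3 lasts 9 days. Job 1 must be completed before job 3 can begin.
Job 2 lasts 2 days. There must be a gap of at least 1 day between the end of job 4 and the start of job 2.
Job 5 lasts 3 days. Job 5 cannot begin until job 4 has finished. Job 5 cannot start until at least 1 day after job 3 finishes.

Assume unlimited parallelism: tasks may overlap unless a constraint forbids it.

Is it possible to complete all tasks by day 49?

Job 1 waits on its own release at day 3, so it starts at day 3 and finishes at 3 + 11 = day 14.
After job 1 (finishes day 14), job 3 can start at day 14 and finishes at day 23.
Job 4 waits on job 3 (finishes day 23), so it starts at day 23 and finishes at 23 + 2 = day 25.
Job 5 has to wait for job 4 (finishes day 25); job 3 (finishes day 23, plus 1-day gap → day 24). The latest of these is day 25, so job 5 runs day 25 to 25 + 3 = day 28.
After job 5 (finishes day 28, plus 1-day gap → day 29), job 6 can start at day 29 and finishes at day 41.
After job 4 (finishes day 25, plus 1-day gap → day 26), job 2 can start at day 26 and finishes at day 28.
Every task is finished by day 41, which is no later than the deadline of 49, so the schedule is feasible.

Yes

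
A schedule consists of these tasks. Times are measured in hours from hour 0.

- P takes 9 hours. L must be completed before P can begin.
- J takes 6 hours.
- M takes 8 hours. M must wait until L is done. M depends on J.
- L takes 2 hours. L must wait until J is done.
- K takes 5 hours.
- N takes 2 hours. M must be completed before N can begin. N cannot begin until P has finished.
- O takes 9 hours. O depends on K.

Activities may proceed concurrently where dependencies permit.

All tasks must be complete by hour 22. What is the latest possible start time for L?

9

N must finish by hour 22; it takes 2 hours, so it must start by 22 − 2 = hour 20.
Since N (must start by hour 20) depends on it, M must finish by hour 20. Backing off its 8-hour duration gives a latest start of hour 12.
P feeds into N (must start by hour 20); so P must finish by hour 20 and therefore start by hour 11.
For L: M (must start by hour 12); P (must start by hour 11). The most restrictive is hour 11; with a 2-hour duration, L must start by hour 9.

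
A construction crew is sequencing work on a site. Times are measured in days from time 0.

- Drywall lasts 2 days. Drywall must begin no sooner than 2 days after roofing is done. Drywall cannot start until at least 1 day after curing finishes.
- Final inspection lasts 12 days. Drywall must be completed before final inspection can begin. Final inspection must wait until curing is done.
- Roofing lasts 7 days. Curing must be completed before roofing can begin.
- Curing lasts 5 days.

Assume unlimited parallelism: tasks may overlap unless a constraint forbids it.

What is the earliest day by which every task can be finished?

28

Curing has no prerequisites, so it starts at day 0 and finishes at day 5.
Roofing waits on curing (finishes day 5), so it starts at day 5 and finishes at 5 + 7 = day 12.
Drywall cannot start until roofing (finishes day 12, plus 2-day gap → day 14); curing (finishes day 5, plus 1-day gap → day 6). The controlling bound is day 14, so drywall finishes at 14 + 2 = day 16.
Final inspection has to wait for drywall (finishes day 16); curing (finishes day 5). The latest of these is day 16, so final inspection runs day 16 to 16 + 12 = day 28.
All tasks are finished once the last one completes. Finish times: Curing at 5, Roofing at 12, Drywall at 16, Final inspection at 28. The latest is day 28.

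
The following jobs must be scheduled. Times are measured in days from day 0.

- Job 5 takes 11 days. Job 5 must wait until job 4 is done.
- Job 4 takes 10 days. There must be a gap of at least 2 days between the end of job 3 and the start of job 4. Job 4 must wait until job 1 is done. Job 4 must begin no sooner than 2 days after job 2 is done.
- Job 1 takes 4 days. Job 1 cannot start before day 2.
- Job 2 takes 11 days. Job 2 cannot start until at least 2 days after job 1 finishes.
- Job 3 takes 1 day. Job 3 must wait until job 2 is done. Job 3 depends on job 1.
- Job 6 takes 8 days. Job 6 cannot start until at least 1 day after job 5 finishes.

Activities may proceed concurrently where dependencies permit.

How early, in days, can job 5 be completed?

43

After its own release at day 2, job 1 can start at day 2 and finishes at day 6.
Job 2 waits on job 1 (finishes day 6, plus 2-day gap → day 8), so it starts at day 8 and finishes at 8 + 11 = day 19.
For job 3: job 2 (finishes day 19); job 1 (finishes day 6). Taking the maximum gives a start of day 19, and it finishes at 19 + 1 = day 20.
For job 4: job 3 (finishes day 20, plus 2-day gap → day 22); job 1 (finishes day 6); job 2 (finishes day 19, plus 2-day gap → day 21). Taking the maximum gives a start of day 22, and it finishes at 22 + 10 = day 32.
Job 5 waits on job 4 (finishes day 32), so it starts at day 32 and finishes at 32 + 11 = day 43.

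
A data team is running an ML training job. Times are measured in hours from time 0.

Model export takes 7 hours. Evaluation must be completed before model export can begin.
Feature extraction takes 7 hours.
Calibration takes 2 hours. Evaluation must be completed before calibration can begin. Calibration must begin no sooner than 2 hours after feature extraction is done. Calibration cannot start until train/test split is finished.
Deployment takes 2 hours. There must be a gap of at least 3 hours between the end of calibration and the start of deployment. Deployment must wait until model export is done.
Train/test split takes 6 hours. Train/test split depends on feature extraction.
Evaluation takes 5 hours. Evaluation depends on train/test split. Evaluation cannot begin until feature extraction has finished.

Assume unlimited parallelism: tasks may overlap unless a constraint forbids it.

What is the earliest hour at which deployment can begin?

25

Feature extraction has no prerequisites, so it starts at hour 0 and finishes at hour 7.
Train/test split waits on feature extraction (finishes hour 7), so it starts at hour 7 and finishes at 7 + 6 = hour 13.
Evaluation needs all of train/test split (finishes hour 13); feature extraction (finishes hour 7). That puts its earliest start at hour 13; it finishes at 13 + 5 = hour 18.
After evaluation (finishes hour 18), model export can start at hour 18 and finishes at hour 25.
Calibration has to wait for evaluation (finishes hour 18); feature extraction (finishes hour 7, plus 2-hour gap → hour 9); train/test split (finishes hour 13). The latest of these is hour 18, so calibration runs hour 18 to 18 + 2 = hour 20.
Deployment waits on calibration (finishes hour 20, plus 3-hour gap → hour 23); model export (finishes hour 25). The latest of these is hour 25, which is the earliest deployment can start.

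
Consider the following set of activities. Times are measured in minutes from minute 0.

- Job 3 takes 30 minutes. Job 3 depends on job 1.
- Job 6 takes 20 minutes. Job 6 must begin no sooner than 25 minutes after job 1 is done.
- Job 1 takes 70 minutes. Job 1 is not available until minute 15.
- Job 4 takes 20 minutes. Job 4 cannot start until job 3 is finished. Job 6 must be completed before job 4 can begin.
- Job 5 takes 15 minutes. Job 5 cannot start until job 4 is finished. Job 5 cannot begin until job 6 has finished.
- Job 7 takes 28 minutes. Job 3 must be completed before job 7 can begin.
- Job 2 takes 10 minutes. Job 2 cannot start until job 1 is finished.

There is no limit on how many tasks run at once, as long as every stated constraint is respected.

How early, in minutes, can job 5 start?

150

After its own release at minute 15, job 1 can start at minute 15 and finishes at minute 85.
Job 6 waits on job 1 (finishes minute 85, plus 25-minute gap → minute 110), so it starts at minute 110 and finishes at 110 + 20 = minute 130.
After job 1 (finishes minute 85), job 3 can start at minute 85 and finishes at minute 115.
For job 4: job 3 (finishes minute 115); job 6 (finishes minute 130). Taking the maximum gives a start of minute 130, and it finishes at 130 + 20 = minute 150.
Job 5 waits on job 4 (finishes minute 150); job 6 (finishes minute 130). The latest of these is minute 150, which is the earliest job 5 can start.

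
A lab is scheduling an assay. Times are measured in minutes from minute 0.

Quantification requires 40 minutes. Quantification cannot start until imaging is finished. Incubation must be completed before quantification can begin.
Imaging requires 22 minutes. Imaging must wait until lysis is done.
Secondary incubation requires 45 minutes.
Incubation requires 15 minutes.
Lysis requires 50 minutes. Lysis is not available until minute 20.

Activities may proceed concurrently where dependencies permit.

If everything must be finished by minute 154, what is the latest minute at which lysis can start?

42

Quantification has no dependents, so it just needs to finish by minute 154. Starting by 154 − 40 = minute 114 achieves that.
Since quantification (must start by minute 114) depends on it, imaging must finish by minute 114. Backing off its 22-minute duration gives a latest start of minute 92.
Since imaging (must start by minute 92) depends on it, lysis must finish by minute 92. Backing off its 50-minute duration gives a latest start of minute 42.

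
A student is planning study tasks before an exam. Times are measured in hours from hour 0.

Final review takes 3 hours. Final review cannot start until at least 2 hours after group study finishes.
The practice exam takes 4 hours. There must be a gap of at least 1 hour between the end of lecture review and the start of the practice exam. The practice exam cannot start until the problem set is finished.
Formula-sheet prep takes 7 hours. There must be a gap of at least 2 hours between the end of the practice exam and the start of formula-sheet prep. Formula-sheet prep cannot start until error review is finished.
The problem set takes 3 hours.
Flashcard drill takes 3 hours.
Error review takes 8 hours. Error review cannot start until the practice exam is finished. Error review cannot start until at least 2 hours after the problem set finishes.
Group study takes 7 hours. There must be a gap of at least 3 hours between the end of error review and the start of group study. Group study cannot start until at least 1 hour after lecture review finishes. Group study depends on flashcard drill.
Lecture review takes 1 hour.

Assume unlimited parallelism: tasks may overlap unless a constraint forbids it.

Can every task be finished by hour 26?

No

Flashcard drill can start immediately at hour 0; it finishes at hour 3.
The problem set has no prerequisites, so it starts at hour 0 and finishes at hour 3.
Lecture review can start immediately at hour 0; it finishes at hour 1.
The practice exam cannot start until lecture review (finishes hour 1, plus 1-hour gap → hour 2); the problem set (finishes hour 3). The controlling bound is hour 3, so the practice exam finishes at 3 + 4 = hour 7.
Error review needs all of the practice exam (finishes hour 7); the problem set (finishes hour 3, plus 2-hour gap → hour 5). That puts its earliest start at hour 7; it finishes at 7 + 8 = hour 15.
For formula-sheet prep: the practice exam (finishes hour 7, plus 2-hour gap → hour 9); error review (finishes hour 15). Taking the maximum gives a start of hour 15, and it finishes at 15 + 7 = hour 22.
Group study cannot start until error review (finishes hour 15, plus 3-hour gap → hour 18); lecture review (finishes hour 1, plus 1-hour gap → hour 2); flashcard drill (finishes hour 3). The controlling bound is hour 18, so group study finishes at 18 + 7 = hour 25.
Final review waits on group study (finishes hour 25, plus 2-hour gap → hour 27), so it starts at hour 27 and finishes at 27 + 3 = hour 30.
The earliest everything can be done is hour 30, which is after the deadline of 26, so it is not possible.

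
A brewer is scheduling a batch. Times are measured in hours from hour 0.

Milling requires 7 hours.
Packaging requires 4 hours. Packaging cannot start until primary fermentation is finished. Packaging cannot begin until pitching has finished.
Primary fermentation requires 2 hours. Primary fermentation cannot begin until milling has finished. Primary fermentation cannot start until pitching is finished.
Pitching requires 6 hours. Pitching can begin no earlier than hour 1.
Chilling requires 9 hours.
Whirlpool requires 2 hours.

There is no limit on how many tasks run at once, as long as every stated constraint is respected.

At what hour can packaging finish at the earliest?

Pitching cannot begin until its own release at hour 1. It runs from hour 1 to 1 + 6 = hour 7.
Milling has no prerequisites, so it starts at hour 0 and finishes at hour 7.
Primary fermentation needs all of milling (finishes hour 7); pitching (finishes hour 7). That puts its earliest start at hour 7; it finishes at 7 + 2 = hour 9.
For packaging: primary fermentation (finishes hour 9); pitching (finishes hour 7). Taking the maximum gives a start of hour 9, and it finishes at 9 + 4 = hour 13.

13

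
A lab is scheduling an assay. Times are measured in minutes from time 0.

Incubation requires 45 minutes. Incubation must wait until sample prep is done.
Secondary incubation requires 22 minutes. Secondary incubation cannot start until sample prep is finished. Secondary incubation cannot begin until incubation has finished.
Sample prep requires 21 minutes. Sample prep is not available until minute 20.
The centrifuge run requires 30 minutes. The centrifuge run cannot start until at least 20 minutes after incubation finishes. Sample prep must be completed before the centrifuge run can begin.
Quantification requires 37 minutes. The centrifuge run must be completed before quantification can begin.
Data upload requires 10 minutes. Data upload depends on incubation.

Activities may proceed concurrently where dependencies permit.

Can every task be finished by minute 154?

Sample prep cannot begin until its own release at minute 20. It runs from minute 20 to 20 + 21 = minute 41.
Incubation waits on sample prep (finishes minute 41), so it starts at minute 41 and finishes at 41 + 45 = minute 86.
After incubation (finishes minute 86), data upload can start at minute 86 and finishes at minute 96.
Secondary incubation has to wait for sample prep (finishes minute 41); incubation (finishes minute 86). The latest of these is minute 86, so secondary incubation runs minute 86 to 86 + 22 = minute 108.
The centrifuge run has to wait for incubation (finishes minute 86, plus 20-minute gap → minute 106); sample prep (finishes minute 41). The latest of these is minute 106, so the centrifuge run runs minute 106 to 106 + 30 = minute 136.
Quantification cannot begin until the centrifuge run (finishes minute 136). It runs from minute 136 to 136 + 37 = minute 173.
The earliest everything can be done is minute 173, which is after the deadline of 154, so it is not possible.

No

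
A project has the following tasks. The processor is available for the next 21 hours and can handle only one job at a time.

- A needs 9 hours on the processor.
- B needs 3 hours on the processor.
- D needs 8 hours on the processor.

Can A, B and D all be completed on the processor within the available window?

Running back to back, the jobs need 9 + 3 + 8 = 20 hours on the processor.
Since 20 ≤ 21, they fit within the window.

Yes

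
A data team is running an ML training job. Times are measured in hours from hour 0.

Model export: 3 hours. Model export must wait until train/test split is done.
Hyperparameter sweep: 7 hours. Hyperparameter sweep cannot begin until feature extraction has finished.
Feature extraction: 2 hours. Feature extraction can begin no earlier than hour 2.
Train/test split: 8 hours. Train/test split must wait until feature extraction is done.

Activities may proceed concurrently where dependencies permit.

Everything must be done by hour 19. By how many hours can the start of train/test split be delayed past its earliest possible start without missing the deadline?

4

Feature extraction waits on its own release at hour 2, so it starts at hour 2 and finishes at 2 + 2 = hour 4.
After feature extraction (finishes hour 4), train/test split can start at hour 4 and finishes at hour 12.

Working backward from the deadline:
To finish by hour 19, model export (duration 3) must start no later than hour 16.
Train/test split must finish before model export (must start by hour 16). With an 8-hour duration, train/test split must start by 16 − 8 = hour 8.
So train/test split can start as early as hour 4 and as late as hour 8, giving 8 − 4 = 4 hours of slack.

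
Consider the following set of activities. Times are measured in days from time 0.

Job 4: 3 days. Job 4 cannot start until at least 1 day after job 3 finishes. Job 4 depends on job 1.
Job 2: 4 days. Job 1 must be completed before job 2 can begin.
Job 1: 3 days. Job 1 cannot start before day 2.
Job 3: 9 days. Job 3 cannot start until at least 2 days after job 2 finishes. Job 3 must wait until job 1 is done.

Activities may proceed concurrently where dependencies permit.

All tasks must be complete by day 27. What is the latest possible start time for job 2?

8

Job 4 has no dependents, so it just needs to finish by day 27. Starting by 27 − 3 = day 24 achieves that.
Job 3 must finish before job 4 (must start by day 24, minus 1-day gap → day 23). With a 9-day duration, job 3 must start by 23 − 9 = day 14.
Since job 3 (must start by day 14, minus 2-day gap → day 12) depends on it, job 2 must finish by day 12. Backing off its 4-day duration gives a latest start of day 8.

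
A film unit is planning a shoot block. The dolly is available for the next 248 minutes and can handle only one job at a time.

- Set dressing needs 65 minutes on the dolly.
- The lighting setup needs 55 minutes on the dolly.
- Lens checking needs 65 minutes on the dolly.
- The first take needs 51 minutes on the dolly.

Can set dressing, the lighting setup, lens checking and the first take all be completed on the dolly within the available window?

Yes

Running back to back, the jobs need 65 + 55 + 65 + 51 = 236 minutes on the dolly.
Since 236 ≤ 248, they fit within the window.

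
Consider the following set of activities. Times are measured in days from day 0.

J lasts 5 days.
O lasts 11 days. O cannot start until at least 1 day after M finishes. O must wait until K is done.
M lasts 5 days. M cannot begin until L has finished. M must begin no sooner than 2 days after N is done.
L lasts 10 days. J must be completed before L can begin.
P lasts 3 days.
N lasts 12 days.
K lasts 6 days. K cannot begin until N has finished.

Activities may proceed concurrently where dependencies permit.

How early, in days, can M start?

Nothing blocks N, so it runs from day 0 to day 12.
Nothing blocks J, so it runs from day 0 to day 5.
After J (finishes day 5), L can start at day 5 and finishes at day 15.
M waits on L (finishes day 15); N (finishes day 12, plus 2-day gap → day 14). The latest of these is day 15, which is the earliest M can start.

15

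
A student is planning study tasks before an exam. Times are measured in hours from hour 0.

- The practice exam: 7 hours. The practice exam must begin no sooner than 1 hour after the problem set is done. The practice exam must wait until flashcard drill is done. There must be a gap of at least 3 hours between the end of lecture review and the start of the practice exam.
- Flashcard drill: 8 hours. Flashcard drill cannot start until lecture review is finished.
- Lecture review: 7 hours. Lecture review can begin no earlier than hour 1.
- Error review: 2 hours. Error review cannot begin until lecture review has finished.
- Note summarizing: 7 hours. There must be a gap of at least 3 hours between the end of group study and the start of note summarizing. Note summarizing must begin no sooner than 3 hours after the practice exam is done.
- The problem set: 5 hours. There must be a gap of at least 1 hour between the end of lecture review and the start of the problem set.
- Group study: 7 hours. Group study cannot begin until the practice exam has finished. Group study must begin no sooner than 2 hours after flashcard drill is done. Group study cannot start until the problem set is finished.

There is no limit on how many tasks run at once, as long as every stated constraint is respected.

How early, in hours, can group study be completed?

30

Lecture review cannot begin until its own release at hour 1. It runs from hour 1 to 1 + 7 = hour 8.
Flashcard drill cannot begin until lecture review (finishes hour 8). It runs from hour 8 to 8 + 8 = hour 16.
The problem set cannot begin until lecture review (finishes hour 8, plus 1-hour gap → hour 9). It runs from hour 9 to 9 + 5 = hour 14.
The practice exam cannot start until the problem set (finishes hour 14, plus 1-hour gap → hour 15); flashcard drill (finishes hour 16); lecture review (finishes hour 8, plus 3-hour gap → hour 11). The controlling bound is hour 16, so the practice exam finishes at 16 + 7 = hour 23.
For group study: the practice exam (finishes hour 23); flashcard drill (finishes hour 16, plus 2-hour gap → hour 18); the problem set (finishes hour 14). Taking the maximum gives a start of hour 23, and it finishes at 23 + 7 = hour 30.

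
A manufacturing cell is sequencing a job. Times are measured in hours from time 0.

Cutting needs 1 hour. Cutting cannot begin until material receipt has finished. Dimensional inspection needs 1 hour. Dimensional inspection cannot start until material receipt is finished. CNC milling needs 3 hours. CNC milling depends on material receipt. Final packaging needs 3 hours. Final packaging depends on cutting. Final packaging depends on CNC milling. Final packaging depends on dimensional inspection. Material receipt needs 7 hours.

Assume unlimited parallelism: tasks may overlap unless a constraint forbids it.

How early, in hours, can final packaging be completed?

13

Material receipt has no prerequisites, so it starts at hour 0 and finishes at hour 7.
Dimensional inspection waits on material receipt (finishes hour 7), so it starts at hour 7 and finishes at 7 + 1 = hour 8.
CNC milling cannot begin until material receipt (finishes hour 7). It runs from hour 7 to 7 + 3 = hour 10.
After material receipt (finishes hour 7), cutting can start at hour 7 and finishes at hour 8.
Final packaging cannot start until cutting (finishes hour 8); CNC milling (finishes hour 10); dimensional inspection (finishes hour 8). The controlling bound is hour 10, so final packaging finishes at 10 + 3 = hour 13.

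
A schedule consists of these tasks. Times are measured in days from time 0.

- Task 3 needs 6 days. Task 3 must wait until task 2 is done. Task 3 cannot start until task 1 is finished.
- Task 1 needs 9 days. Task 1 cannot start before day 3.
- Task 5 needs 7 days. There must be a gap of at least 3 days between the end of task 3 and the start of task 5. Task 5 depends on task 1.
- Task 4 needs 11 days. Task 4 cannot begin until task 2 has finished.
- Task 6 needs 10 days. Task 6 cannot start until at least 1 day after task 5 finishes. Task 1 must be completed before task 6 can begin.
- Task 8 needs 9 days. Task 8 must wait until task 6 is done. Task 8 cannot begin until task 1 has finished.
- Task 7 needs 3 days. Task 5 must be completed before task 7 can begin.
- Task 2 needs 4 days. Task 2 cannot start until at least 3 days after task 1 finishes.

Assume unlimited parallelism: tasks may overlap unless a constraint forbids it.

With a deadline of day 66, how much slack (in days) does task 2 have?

11

Task 1 cannot begin until its own release at day 3. It runs from day 3 to 3 + 9 = day 12.
Task 2 cannot begin until task 1 (finishes day 12, plus 3-day gap → day 15). It runs from day 15 to 15 + 4 = day 19.

Working backward from the deadline:
Task 8 has no dependents, so it just needs to finish by day 66. Starting by 66 − 9 = day 57 achieves that.
Task 6 feeds into task 8 (must start by day 57); so task 6 must finish by day 57 and therefore start by day 47.
To finish by day 66, task 7 (duration 3) must start no later than day 63.
Task 5 must finish in time for task 6 (must start by day 47, minus 1-day gap → day 46); task 7 (must start by day 63). The tightest is day 46, so task 5 must start by 46 − 7 = day 39.
Task 3 feeds into task 5 (must start by day 39, minus 3-day gap → day 36); so task 3 must finish by day 36 and therefore start by day 30.
Task 4 must finish by day 66; it takes 11 days, so it must start by 66 − 11 = day 55.
Task 2 feeds task 3 (must start by day 30); task 4 (must start by day 55). Taking the minimum, task 2 must finish by day 30 and start by 30 − 4 = day 26.
So task 2 can start as early as day 15 and as late as day 26, giving 26 − 15 = 11 days of slack.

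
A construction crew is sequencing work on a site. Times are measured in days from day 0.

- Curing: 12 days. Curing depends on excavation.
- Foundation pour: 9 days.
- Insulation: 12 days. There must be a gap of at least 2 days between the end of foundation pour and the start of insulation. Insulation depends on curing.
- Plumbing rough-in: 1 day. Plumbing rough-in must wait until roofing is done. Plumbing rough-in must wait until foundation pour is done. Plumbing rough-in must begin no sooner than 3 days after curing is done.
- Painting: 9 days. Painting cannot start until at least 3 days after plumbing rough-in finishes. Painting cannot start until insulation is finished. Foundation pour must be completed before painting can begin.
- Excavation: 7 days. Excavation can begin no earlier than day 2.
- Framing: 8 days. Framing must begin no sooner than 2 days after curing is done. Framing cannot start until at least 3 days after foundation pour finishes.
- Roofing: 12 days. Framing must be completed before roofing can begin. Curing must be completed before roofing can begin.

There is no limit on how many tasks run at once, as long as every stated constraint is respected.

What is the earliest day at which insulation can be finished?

33

Foundation pour can start immediately at day 0; it finishes at day 9.
Excavation cannot begin until its own release at day 2. It runs from day 2 to 2 + 7 = day 9.
Curing waits on excavation (finishes day 9), so it starts at day 9 and finishes at 9 + 12 = day 21.
Insulation needs all of foundation pour (finishes day 9, plus 2-day gap → day 11); curing (finishes day 21). That puts its earliest start at day 21; it finishes at 21 + 12 = day 33.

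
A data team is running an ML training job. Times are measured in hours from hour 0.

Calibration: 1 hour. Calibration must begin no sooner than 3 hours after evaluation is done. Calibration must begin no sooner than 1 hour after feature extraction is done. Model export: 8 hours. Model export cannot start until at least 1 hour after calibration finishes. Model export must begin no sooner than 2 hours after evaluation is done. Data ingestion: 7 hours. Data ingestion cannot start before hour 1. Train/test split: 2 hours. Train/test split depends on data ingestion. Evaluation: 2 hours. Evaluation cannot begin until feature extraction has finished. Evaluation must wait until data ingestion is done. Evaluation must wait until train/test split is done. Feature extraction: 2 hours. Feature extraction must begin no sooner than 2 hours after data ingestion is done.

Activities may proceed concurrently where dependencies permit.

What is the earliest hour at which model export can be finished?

After its own release at hour 1, data ingestion can start at hour 1 and finishes at hour 8.
After data ingestion (finishes hour 8), train/test split can start at hour 8 and finishes at hour 10.
After data ingestion (finishes hour 8, plus 2-hour gap → hour 10), feature extraction can start at hour 10 and finishes at hour 12.
For evaluation: feature extraction (finishes hour 12); data ingestion (finishes hour 8); train/test split (finishes hour 10). Taking the maximum gives a start of hour 12, and it finishes at 12 + 2 = hour 14.
Calibration has to wait for evaluation (finishes hour 14, plus 3-hour gap → hour 17); feature extraction (finishes hour 12, plus 1-hour gap → hour 13). The latest of these is hour 17, so calibration runs hour 17 to 17 + 1 = hour 18.
Model export has to wait for calibration (finishes hour 18, plus 1-hour gap → hour 19); evaluation (finishes hour 14, plus 2-hour gap → hour 16). The latest of these is hour 19, so model export runs hour 19 to 19 + 8 = hour 27.

27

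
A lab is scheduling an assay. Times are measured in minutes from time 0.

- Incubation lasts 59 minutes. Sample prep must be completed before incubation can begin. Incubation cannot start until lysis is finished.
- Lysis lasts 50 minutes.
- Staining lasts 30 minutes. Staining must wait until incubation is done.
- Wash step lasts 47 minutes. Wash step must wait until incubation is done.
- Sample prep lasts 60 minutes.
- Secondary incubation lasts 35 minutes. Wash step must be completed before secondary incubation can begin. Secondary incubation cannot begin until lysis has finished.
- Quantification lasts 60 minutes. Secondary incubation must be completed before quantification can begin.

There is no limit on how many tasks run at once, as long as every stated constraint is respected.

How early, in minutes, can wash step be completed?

Lysis has no prerequisites, so it starts at minute 0 and finishes at minute 50.
Sample prep can start immediately at minute 0; it finishes at minute 60.
For incubation: sample prep (finishes minute 60); lysis (finishes minute 50). Taking the maximum gives a start of minute 60, and it finishes at 60 + 59 = minute 119.
Wash step cannot begin until incubation (finishes minute 119). It runs from minute 119 to 119 + 47 = minute 166.

166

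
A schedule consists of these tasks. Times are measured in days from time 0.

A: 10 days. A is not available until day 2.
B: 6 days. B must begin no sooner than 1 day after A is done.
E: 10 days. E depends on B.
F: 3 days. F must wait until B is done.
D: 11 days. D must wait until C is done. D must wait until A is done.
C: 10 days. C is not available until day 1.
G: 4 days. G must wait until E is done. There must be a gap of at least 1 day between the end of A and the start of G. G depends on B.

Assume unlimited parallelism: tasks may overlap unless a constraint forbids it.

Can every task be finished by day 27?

C waits on its own release at day 1, so it starts at day 1 and finishes at 1 + 10 = day 11.
After its own release at day 2, A can start at day 2 and finishes at day 12.
D needs all of C (finishes day 11); A (finishes day 12). That puts its earliest start at day 12; it finishes at 12 + 11 = day 23.
After A (finishes day 12, plus 1-day gap → day 13), B can start at day 13 and finishes at day 19.
F waits on B (finishes day 19), so it starts at day 19 and finishes at 19 + 3 = day 22.
After B (finishes day 19), E can start at day 19 and finishes at day 29.
For G: E (finishes day 29); A (finishes day 12, plus 1-day gap → day 13); B (finishes day 19). Taking the maximum gives a start of day 29, and it finishes at 29 + 4 = day 33.
The earliest everything can be done is day 33, which is after the deadline of 27, so it is not possible.

No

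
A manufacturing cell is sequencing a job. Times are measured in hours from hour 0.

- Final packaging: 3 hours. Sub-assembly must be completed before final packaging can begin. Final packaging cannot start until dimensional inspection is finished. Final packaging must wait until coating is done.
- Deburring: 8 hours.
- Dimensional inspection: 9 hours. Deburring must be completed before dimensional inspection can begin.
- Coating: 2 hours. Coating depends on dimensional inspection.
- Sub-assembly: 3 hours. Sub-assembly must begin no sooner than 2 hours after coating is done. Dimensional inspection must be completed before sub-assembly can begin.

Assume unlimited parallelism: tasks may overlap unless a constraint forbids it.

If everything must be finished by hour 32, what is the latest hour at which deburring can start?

5

To finish by hour 32, final packaging (duration 3) must start no later than hour 29.
Sub-assembly has to be done before final packaging (must start by hour 29). That means finishing by hour 29, i.e. starting by 29 − 3 = hour 26.
For coating: sub-assembly (must start by hour 26, minus 2-hour gap → hour 24); final packaging (must start by hour 29). The most restrictive is hour 24; with a 2-hour duration, coating must start by hour 22.
Dimensional inspection feeds coating (must start by hour 22); sub-assembly (must start by hour 26); final packaging (must start by hour 29). Taking the minimum, dimensional inspection must finish by hour 22 and start by 22 − 9 = hour 13.
Since dimensional inspection (must start by hour 13) depends on it, deburring must finish by hour 13. Backing off its 8-hour duration gives a latest start of hour 5.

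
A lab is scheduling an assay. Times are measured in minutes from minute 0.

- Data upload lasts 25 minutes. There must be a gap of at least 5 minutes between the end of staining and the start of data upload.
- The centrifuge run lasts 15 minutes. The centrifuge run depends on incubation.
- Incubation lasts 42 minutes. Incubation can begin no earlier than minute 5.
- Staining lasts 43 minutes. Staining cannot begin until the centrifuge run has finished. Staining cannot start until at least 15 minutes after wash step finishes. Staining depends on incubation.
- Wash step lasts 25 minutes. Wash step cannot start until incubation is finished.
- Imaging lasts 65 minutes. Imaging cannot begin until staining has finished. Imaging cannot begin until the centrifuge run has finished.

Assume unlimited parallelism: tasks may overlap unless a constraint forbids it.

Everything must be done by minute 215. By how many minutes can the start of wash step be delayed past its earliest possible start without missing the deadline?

20

Incubation cannot begin until its own release at minute 5. It runs from minute 5 to 5 + 42 = minute 47.
Wash step waits on incubation (finishes minute 47), so it starts at minute 47 and finishes at 47 + 25 = minute 72.

Working backward from the deadline:
Imaging has no dependents, so it just needs to finish by minute 215. Starting by 215 − 65 = minute 150 achieves that.
Data upload has no dependents, so it just needs to finish by minute 215. Starting by 215 − 25 = minute 190 achieves that.
Staining must finish in time for imaging (must start by minute 150); data upload (must start by minute 190, minus 5-minute gap → minute 185). The tightest is minute 150, so staining must start by 150 − 43 = minute 107.
Wash step must finish before staining (must start by minute 107, minus 15-minute gap → minute 92). With a 25-minute duration, wash step must start by 92 − 25 = minute 67.
So wash step can start as early as minute 47 and as late as minute 67, giving 67 − 47 = 20 minutes of slack.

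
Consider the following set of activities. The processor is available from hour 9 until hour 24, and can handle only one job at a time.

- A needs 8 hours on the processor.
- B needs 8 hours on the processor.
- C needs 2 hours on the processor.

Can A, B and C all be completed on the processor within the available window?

No

The processor window is 24 − 9 = 15 hours.
Running back to back, the jobs need 8 + 8 + 2 = 18 hours on the processor.
Since 18 > 15, they cannot all fit.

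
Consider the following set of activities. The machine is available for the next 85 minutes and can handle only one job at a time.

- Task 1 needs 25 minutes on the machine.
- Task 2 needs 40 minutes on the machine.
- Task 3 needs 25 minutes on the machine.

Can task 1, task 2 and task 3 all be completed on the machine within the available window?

Running back to back, the jobs need 25 + 40 + 25 = 90 minutes on the machine.
Since 90 > 85, they cannot all fit.

No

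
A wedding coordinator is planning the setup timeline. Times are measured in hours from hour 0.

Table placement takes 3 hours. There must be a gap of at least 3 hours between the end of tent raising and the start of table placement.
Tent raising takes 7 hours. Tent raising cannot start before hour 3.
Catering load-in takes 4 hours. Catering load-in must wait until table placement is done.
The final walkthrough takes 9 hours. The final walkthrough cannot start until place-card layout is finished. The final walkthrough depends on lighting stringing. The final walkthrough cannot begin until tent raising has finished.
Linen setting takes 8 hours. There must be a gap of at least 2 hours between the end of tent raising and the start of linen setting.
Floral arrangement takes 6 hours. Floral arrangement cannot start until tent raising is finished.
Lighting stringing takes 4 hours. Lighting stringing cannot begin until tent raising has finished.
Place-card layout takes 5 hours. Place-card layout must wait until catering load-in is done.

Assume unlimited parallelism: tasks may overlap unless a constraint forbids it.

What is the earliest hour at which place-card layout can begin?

20

After its own release at hour 3, tent raising can start at hour 3 and finishes at hour 10.
Table placement waits on tent raising (finishes hour 10, plus 3-hour gap → hour 13), so it starts at hour 13 and finishes at 13 + 3 = hour 16.
Catering load-in waits on table placement (finishes hour 16), so it starts at hour 16 and finishes at 16 + 4 = hour 20.
Place-card layout waits on catering load-in (finishes hour 20), so the earliest it can start is hour 20.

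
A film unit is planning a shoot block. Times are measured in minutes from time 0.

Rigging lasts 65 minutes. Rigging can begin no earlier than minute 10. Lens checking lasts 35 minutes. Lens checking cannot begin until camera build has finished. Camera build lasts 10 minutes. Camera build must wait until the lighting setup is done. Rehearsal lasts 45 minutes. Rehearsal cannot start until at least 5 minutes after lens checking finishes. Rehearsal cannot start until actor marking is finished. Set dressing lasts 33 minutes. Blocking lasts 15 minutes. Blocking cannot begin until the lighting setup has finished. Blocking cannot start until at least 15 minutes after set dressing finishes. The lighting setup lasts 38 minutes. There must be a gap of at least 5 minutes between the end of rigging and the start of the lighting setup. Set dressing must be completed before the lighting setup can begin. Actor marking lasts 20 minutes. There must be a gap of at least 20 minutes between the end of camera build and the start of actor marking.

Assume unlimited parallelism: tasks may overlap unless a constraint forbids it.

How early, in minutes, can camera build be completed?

Set dressing can start immediately at minute 0; it finishes at minute 33.
Rigging waits on its own release at minute 10, so it starts at minute 10 and finishes at 10 + 65 = minute 75.
The lighting setup needs all of rigging (finishes minute 75, plus 5-minute gap → minute 80); set dressing (finishes minute 33). That puts its earliest start at minute 80; it finishes at 80 + 38 = minute 118.
Camera build waits on the lighting setup (finishes minute 118), so it starts at minute 118 and finishes at 118 + 10 = minute 128.

128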